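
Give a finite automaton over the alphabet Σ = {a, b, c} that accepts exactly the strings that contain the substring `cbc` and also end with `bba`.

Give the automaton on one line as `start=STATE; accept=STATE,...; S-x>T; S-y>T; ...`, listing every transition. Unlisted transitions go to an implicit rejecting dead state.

start=S0; accept=S9; S0-a>S0; S0-b>S1; S0-c>S2; S1-a>S0; S1-b>S3; S1-c>S2; S2-a>S0; S2-b>S4; S2-c>S2; S3-a>S5; S3-b>S3; S3-c>S2; S4-a>S0; S4-b>S3; S4-c>S6; S5-a>S0; S5-b>S1; S5-c>S2; S6-a>S6; S6-b>S7; S6-c>S6; S7-a>S6; S7-b>S8; S7-c>S6; S8-a>S9; S8-b>S8; S8-c>S6; S9-a>S6; S9-b>S7; S9-c>S6

Run two small machines in parallel and take their product. One (4 states) tracks whether and how much of `cbc` has been seen; the other (4 states) tracks how much of the suffix `bba` has currently been matched. Each combined state is a pair, one component from each; accept when both components accept.
With 10 states:
        a   b   c  
>  S0   S0  S1  S2 
   S1   S0  S3  S2 
   S2   S0  S4  S2 
   S3   S5  S3  S2 
   S4   S0  S3  S6 
   S5   S0  S1  S2 
   S6   S6  S7  S6 
   S7   S6  S8  S6 
   S8   S9  S8  S6 
 * S9   S6  S7  S6 
(> = start, * = accepting)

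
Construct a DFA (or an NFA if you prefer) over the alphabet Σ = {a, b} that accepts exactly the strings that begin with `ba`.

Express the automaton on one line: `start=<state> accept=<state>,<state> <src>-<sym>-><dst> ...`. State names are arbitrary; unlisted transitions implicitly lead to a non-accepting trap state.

start=q0 accept=q2 q0-a->q3 q0-b->q1 q1-a->q2 q1-b->q3 q2-a->q2 q2-b->q2 q3-a->q3 q3-b->q3

Check the first 2 symbols one by one: q0 through q1 record how many have matched `ba` so far; any wrong symbol goes to the dead state q3. After all 2 match we enter the accepting sink q2.
With 4 states:
        a   b  
>  q0   q3  q1 
   q1   q2  q3 
 * q2   q2  q2 
   q3   q3  q3 
(> = start, * = accepting)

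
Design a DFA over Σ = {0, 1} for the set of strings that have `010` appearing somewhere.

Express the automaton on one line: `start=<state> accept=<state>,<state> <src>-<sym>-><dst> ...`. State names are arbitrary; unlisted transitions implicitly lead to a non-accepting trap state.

States S0..S2 record the length of the longest prefix of `010` that matches the current input suffix. Reaching S3 means `010` has been seen, and we stay there forever. Accept from S3.
        0   1  
>  S0   S1  S0 
   S1   S1  S2 
   S2   S3  S0 
 * S3   S3  S3 
(> = start, * = accepting)

start=S0 accept=S3 S0-0->S1 S0-1->S0 S1-0->S1 S1-1->S2 S2-0->S3 S2-1->S0 S3-0->S3 S3-1->S3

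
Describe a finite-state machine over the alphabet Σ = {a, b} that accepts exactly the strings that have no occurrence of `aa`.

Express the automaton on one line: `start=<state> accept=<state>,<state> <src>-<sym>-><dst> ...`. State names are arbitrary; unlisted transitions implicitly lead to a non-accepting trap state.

start=q0 accept=q0,q1 q0-a->q1 q0-b->q0 q1-a->q2 q1-b->q0 q2-a->q2 q2-b->q2

Track partial matches of the forbidden pattern `aa`. State q2 is a dead state reached once `aa` has occurred; every other state accepts. q0 means no part of `aa` is currently matched.
        a   b  
>* q0   q1  q0 
 * q1   q2  q0 
   q2   q2  q2 
(> = start, * = accepting)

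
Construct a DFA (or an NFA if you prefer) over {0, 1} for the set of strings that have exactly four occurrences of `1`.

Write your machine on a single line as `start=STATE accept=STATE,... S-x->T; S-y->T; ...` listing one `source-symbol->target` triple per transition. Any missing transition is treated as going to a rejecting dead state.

Count `1`s, saturating at 5: states q0 through q4 mean 0 through 4 `1`s seen; q5 means more than 4. Each `1` increments (capped at q5); other symbols loop. Accept from {q4}.
With 6 states:
        0   1  
>  q0   q0  q1 
   q1   q1  q2 
   q2   q2  q3 
   q3   q3  q4 
 * q4   q4  q5 
   q5   q5  q5 
(> = start, * = accepting)

start=q0; accept=q4; q0-0->q0; q0-1->q1; q1-0->q1; q1-1->q2; q2-0->q2; q2-1->q3; q3-0->q3; q3-1->q4; q4-0->q4; q4-1->q5; q5-0->q5; q5-1->q5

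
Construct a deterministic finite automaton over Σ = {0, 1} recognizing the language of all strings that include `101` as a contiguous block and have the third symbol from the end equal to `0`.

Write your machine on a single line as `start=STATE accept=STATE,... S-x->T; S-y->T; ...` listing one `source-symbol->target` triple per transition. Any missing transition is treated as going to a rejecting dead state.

Build one automaton per condition and run them in lockstep. The first has 4 states tracking whether and how much of `101` has been seen; the second has 15 states tracking the last 3 symbols read. A product state is a pair (one from each), accepting exactly when both do. Minimizing collapses redundant product states.
An 11-state machine:
          0    1  
>  q0     q0   q1 
   q1     q2   q1 
   q2     q0   q3 
   q3     q4   q5 
 * q4     q6   q3 
 * q5     q7   q8 
   q6     q9  q10 
   q7     q6   q3 
   q8     q7   q8 
 * q9     q9  q10 
 * q10    q4   q5 
(> = start, * = accepting)

start=q0; accept=q4,q5,q9,q10; q0-0->q0; q0-1->q1; q1-0->q2; q1-1->q1; q2-0->q0; q2-1->q3; q3-0->q4; q3-1->q5; q4-0->q6; q4-1->q3; q5-0->q7; q5-1->q8; q6-0->q9; q6-1->q10; q7-0->q6; q7-1->q3; q8-0->q7; q8-1->q8; q9-0->q9; q9-1->q10; q10-0->q4; q10-1->q5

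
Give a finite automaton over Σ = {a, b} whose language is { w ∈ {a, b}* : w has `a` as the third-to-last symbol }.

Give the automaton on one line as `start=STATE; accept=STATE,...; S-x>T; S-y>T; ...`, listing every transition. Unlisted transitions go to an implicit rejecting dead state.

Because acceptance depends on a position counted from the end, the machine has to buffer the most recent 3 symbols. Make each state the string of the last up-to-3 symbols read; on input `x` shift the window left and append `x`. Accept when the buffered window has length 3 and begins with `a`.
          a    b  
>  S0     S1   S2 
   S1     S3   S4 
   S2     S5   S6 
   S3     S7   S8 
   S4     S9  S10 
   S5    S11  S12 
   S6    S13  S14 
 * S7     S7   S8 
 * S8     S9  S10 
 * S9    S11  S12 
 * S10   S13  S14 
   S11    S7   S8 
   S12    S9  S10 
   S13   S11  S12 
   S14   S13  S14 
(> = start, * = accepting)

start=S0; accept=S7,S8,S9,S10; S0-a>S1; S0-b>S2; S1-a>S3; S1-b>S4; S2-a>S5; S2-b>S6; S3-a>S7; S3-b>S8; S4-a>S9; S4-b>S10; S5-a>S11; S5-b>S12; S6-a>S13; S6-b>S14; S7-a>S7; S7-b>S8; S8-a>S9; S8-b>S10; S9-a>S11; S9-b>S12; S10-a>S13; S10-b>S14; S11-a>S7; S11-b>S8; S12-a>S9; S12-b>S10; S13-a>S11; S13-b>S12; S14-a>S13; S14-b>S14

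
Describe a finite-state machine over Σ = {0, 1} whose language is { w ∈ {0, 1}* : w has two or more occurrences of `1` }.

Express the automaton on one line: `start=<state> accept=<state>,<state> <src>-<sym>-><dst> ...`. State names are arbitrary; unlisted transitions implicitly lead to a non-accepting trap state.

Only the number of `1`s matters, and only up to 3. Make a chain s0 → s1 → s2 → s3 advanced by each `1` (with s3 absorbing); every other symbol self-loops. The accepting set is {s2, s3}.
With 4 states:
        0   1  
>  s0   s0  s1 
   s1   s1  s2 
 * s2   s2  s3 
 * s3   s3  s3 
(> = start, * = accepting)

start=s0 accept=s2,s3 s0-0->s0 s0-1->s1 s1-0->s1 s1-1->s2 s2-0->s2 s2-1->s3 s3-0->s3 s3-1->s3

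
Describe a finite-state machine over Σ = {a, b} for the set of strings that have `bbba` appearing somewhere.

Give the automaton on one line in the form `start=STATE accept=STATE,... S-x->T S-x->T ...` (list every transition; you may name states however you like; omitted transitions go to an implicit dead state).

Track how much of `bbba` has been matched so far: state S0 is no progress, S4 is the absorbing accept state reached once `bbba` has occurred. Intermediate states record partial matches; on a mismatch, fall back to the longest reusable overlap.
With 5 states:
        a   b  
>  S0   S0  S1 
   S1   S0  S2 
   S2   S0  S3 
   S3   S4  S3 
 * S4   S4  S4 
(> = start, * = accepting)

start=S0 accept=S4 S0-a->S0 S0-b->S1 S1-a->S0 S1-b->S2 S2-a->S0 S2-b->S3 S3-a->S4 S3-b->S3 S4-a->S4 S4-b->S4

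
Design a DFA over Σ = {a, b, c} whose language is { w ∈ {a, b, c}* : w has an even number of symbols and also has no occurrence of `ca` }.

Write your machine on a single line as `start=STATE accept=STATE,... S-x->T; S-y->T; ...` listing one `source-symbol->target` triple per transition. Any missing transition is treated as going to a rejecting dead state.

Build one automaton per condition and run them in lockstep. One (2 states) tracks the input length modulo 2; the other (3 states) tracks partial matches of the forbidden pattern `ca`. Each combined state is a pair, one component from each; accept when both components accept.
6 states suffice.
        a   b   c  
>* q0   q1  q1  q2 
   q1   q0  q0  q3 
   q2   q4  q0  q3 
 * q3   q5  q1  q2 
   q4   q5  q5  q5 
   q5   q4  q4  q4 
(> = start, * = accepting)

start=q0; accept=q0,q3; q0-a->q1; q0-b->q1; q0-c->q2; q1-a->q0; q1-b->q0; q1-c->q3; q2-a->q4; q2-b->q0; q2-c->q3; q3-a->q5; q3-b->q1; q3-c->q2; q4-a->q5; q4-b->q5; q4-c->q5; q5-a->q4; q5-b->q4; q5-c->q4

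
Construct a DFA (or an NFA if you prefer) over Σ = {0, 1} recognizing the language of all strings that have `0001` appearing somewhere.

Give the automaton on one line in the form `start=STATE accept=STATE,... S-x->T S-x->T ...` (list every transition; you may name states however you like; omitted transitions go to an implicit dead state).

States S0..S3 record the length of the longest prefix of `0001` that matches the current input suffix. Reaching S4 means `0001` has been seen, and we stay there forever. Accept from S4.
        0   1  
>  S0   S1  S0 
   S1   S2  S0 
   S2   S3  S0 
   S3   S3  S4 
 * S4   S4  S4 
(> = start, * = accepting)

start=S0 accept=S4 S0-0->S1 S0-1->S0 S1-0->S2 S1-1->S0 S2-0->S3 S2-1->S0 S3-0->S3 S3-1->S4 S4-0->S4 S4-1->S4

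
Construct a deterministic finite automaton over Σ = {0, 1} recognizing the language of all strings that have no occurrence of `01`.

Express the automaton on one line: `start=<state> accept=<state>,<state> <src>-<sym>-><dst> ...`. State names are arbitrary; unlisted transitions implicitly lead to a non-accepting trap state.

Track partial matches of the forbidden pattern `01`. State S2 is a dead state reached once `01` has occurred; every other state accepts. S0 means no part of `01` is currently matched.
3 states suffice.
        0   1  
>* S0   S1  S0 
 * S1   S1  S2 
   S2   S2  S2 
(> = start, * = accepting)

start=S0 accept=S0,S1 S0-0->S1 S0-1->S0 S1-0->S1 S1-1->S2 S2-0->S2 S2-1->S2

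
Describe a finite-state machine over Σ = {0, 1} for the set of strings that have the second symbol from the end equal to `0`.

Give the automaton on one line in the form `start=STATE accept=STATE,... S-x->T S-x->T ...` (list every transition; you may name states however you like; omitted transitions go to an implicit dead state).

A DFA must remember the last 2 symbols (since which symbol is second-to-last isn't known until the input ends). Use one state per possible window of the last ≤2 symbols; accept from those whose window starts with `0`.
        0   1  
>  s0   s1  s2 
   s1   s3  s4 
   s2   s5  s6 
 * s3   s3  s4 
 * s4   s5  s6 
   s5   s3  s4 
   s6   s5  s6 
(> = start, * = accepting)

start=s0 accept=s3,s4 s0-0->s1 s0-1->s2 s1-0->s3 s1-1->s4 s2-0->s5 s2-1->s6 s3-0->s3 s3-1->s4 s4-0->s5 s4-1->s6 s5-0->s3 s5-1->s4 s6-0->s5 s6-1->s6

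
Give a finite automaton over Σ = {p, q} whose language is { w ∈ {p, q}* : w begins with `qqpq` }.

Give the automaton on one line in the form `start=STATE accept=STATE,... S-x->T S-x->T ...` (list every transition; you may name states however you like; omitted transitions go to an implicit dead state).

start=s0 accept=s4 s0-p->s5 s0-q->s1 s1-p->s5 s1-q->s2 s2-p->s3 s2-q->s5 s3-p->s5 s3-q->s4 s4-p->s4 s4-q->s4 s5-p->s5 s5-q->s5

Check the first 4 symbols one by one: s0 through s3 record how many have matched `qqpq` so far; any wrong symbol goes to the dead state s5. After all 4 match we enter the accepting sink s4.
With 6 states:
        p   q  
>  s0   s5  s1 
   s1   s5  s2 
   s2   s3  s5 
   s3   s5  s4 
 * s4   s4  s4 
   s5   s5  s5 
(> = start, * = accepting)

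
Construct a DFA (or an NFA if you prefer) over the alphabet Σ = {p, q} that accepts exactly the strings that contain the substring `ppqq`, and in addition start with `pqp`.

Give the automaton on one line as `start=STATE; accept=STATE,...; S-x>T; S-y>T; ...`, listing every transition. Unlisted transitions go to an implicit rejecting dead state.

Build one automaton per condition and run them in lockstep. One (5 states) tracks whether and how much of `ppqq` has been seen; the other (5 states) tracks whether the input so far still matches the prefix `pqp`. Each combined state is a pair, one component from each; accept when both components accept. Minimizing collapses redundant product states.
A 9-state machine:
        p   q  
>  s0   s1  s2 
   s1   s2  s3 
   s2   s2  s2 
   s3   s4  s2 
   s4   s5  s6 
   s5   s5  s7 
   s6   s4  s6 
   s7   s4  s8 
 * s8   s8  s8 
(> = start, * = accepting)

start=s0; accept=s8; s0-p>s1; s0-q>s2; s1-p>s2; s1-q>s3; s2-p>s2; s2-q>s2; s3-p>s4; s3-q>s2; s4-p>s5; s4-q>s6; s5-p>s5; s5-q>s7; s6-p>s4; s6-q>s6; s7-p>s4; s7-q>s8; s8-p>s8; s8-q>s8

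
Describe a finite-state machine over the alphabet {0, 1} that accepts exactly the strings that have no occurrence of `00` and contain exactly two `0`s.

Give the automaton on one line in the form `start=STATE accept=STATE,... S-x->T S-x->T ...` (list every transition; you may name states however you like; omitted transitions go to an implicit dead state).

start=q0 accept=q4 q0-0->q1 q0-1->q0 q1-0->q2 q1-1->q3 q2-0->q2 q2-1->q2 q3-0->q4 q3-1->q3 q4-0->q2 q4-1->q4

Run two small machines in parallel and take their product. One (3 states) tracks partial matches of the forbidden pattern `00`; the other (4 states) tracks the count of `0`s, saturating at 3. Each combined state is a pair, one component from each; accept when both components accept. Minimizing collapses redundant product states.
        0   1  
>  q0   q1  q0 
   q1   q2  q3 
   q2   q2  q2 
   q3   q4  q3 
 * q4   q2  q4 
(> = start, * = accepting)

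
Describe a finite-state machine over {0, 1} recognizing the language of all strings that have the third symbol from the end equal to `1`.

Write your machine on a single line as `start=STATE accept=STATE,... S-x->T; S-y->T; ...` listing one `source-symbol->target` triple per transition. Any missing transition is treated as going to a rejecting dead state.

Because acceptance depends on a position counted from the end, the machine has to buffer the most recent 3 symbols. Make each state the string of the last up-to-3 symbols read; on input `x` shift the window left and append `x`. Accept when the buffered window has length 3 and begins with `1`.
With 15 states:
          0    1  
>  S0     S1   S2 
   S1     S3   S4 
   S2     S5   S6 
   S3     S7   S8 
   S4     S9  S10 
   S5    S11  S12 
   S6    S13  S14 
   S7     S7   S8 
   S8     S9  S10 
   S9    S11  S12 
   S10   S13  S14 
 * S11    S7   S8 
 * S12    S9  S10 
 * S13   S11  S12 
 * S14   S13  S14 
(> = start, * = accepting)

start=S0; accept=S11,S12,S13,S14; S0-0->S1; S0-1->S2; S1-0->S3; S1-1->S4; S2-0->S5; S2-1->S6; S3-0->S7; S3-1->S8; S4-0->S9; S4-1->S10; S5-0->S11; S5-1->S12; S6-0->S13; S6-1->S14; S7-0->S7; S7-1->S8; S8-0->S9; S8-1->S10; S9-0->S11; S9-1->S12; S10-0->S13; S10-1->S14; S11-0->S7; S11-1->S8; S12-0->S9; S12-1->S10; S13-0->S11; S13-1->S12; S14-0->S13; S14-1->S14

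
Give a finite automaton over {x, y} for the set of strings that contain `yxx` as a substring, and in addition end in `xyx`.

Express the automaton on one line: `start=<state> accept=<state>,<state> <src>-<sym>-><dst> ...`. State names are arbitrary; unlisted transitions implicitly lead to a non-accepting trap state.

start=S0 accept=S5 S0-x->S0 S0-y->S1 S1-x->S2 S1-y->S1 S2-x->S3 S2-y->S1 S3-x->S3 S3-y->S4 S4-x->S5 S4-y->S6 S5-x->S3 S5-y->S4 S6-x->S3 S6-y->S6

Handle the two conditions separately and then intersect. The first has 4 states tracking whether and how much of `yxx` has been seen; the second has 4 states tracking how much of the suffix `xyx` has currently been matched. A product state is a pair (one from each), accepting exactly when both do. Equivalent product states are then merged.
        x   y  
>  S0   S0  S1 
   S1   S2  S1 
   S2   S3  S1 
   S3   S3  S4 
   S4   S5  S6 
 * S5   S3  S4 
   S6   S3  S6 
(> = start, * = accepting)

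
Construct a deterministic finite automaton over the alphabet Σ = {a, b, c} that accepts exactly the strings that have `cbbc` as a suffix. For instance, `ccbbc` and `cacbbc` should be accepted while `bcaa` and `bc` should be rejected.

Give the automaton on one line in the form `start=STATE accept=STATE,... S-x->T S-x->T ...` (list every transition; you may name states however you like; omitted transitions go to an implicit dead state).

start=S0 accept=S4 S0-a->S0 S0-b->S0 S0-c->S1 S1-a->S0 S1-b->S2 S1-c->S1 S2-a->S0 S2-b->S3 S2-c->S1 S3-a->S0 S3-b->S0 S3-c->S4 S4-a->S0 S4-b->S2 S4-c->S1

Let each state record the length of the longest suffix of the input read so far that is also a prefix of `cbbc`. S1 means the last symbol is `c`; S2 means the last 2 symbols are `cb`; S3 means the last 3 symbols are `cbb`; S4 means the last 4 symbols are `cbbc`. Accept only at S4, where the string currently ends in `cbbc`.
With 5 states:
        a   b   c  
>  S0   S0  S0  S1 
   S1   S0  S2  S1 
   S2   S0  S3  S1 
   S3   S0  S0  S4 
 * S4   S0  S2  S1 
(> = start, * = accepting)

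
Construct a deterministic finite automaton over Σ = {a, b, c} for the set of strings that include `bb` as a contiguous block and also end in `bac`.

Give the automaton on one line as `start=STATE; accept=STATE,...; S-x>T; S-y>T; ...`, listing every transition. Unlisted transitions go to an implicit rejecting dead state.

start=q0; accept=q5; q0-a>q0; q0-b>q1; q0-c>q0; q1-a>q0; q1-b>q2; q1-c>q0; q2-a>q3; q2-b>q2; q2-c>q4; q3-a>q4; q3-b>q2; q3-c>q5; q4-a>q4; q4-b>q2; q4-c>q4; q5-a>q4; q5-b>q2; q5-c>q4

Handle the two conditions separately and then intersect. The first has 3 states tracking whether and how much of `bb` has been seen; the second has 4 states tracking how much of the suffix `bac` has currently been matched. A product state is a pair (one from each), accepting exactly when both do. Minimizing collapses redundant product states.
        a   b   c  
>  q0   q0  q1  q0 
   q1   q0  q2  q0 
   q2   q3  q2  q4 
   q3   q4  q2  q5 
   q4   q4  q2  q4 
 * q5   q4  q2  q4 
(> = start, * = accepting)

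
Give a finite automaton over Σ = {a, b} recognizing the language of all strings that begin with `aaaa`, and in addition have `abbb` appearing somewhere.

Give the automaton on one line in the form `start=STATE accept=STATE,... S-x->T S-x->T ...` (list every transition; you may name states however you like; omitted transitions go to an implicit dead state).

start=S0 accept=S8 S0-a->S1 S0-b->S2 S1-a->S3 S1-b->S2 S2-a->S2 S2-b->S2 S3-a->S4 S3-b->S2 S4-a->S5 S4-b->S2 S5-a->S5 S5-b->S6 S6-a->S5 S6-b->S7 S7-a->S5 S7-b->S8 S8-a->S8 S8-b->S8

Handle the two conditions separately and then intersect. The first has 6 states tracking whether the input so far still matches the prefix `aaaa`; the second has 5 states tracking whether and how much of `abbb` has been seen. A product state is a pair (one from each), accepting exactly when both do. After merging equivalent states the machine shrinks.
With 9 states:
        a   b  
>  S0   S1  S2 
   S1   S3  S2 
   S2   S2  S2 
   S3   S4  S2 
   S4   S5  S2 
   S5   S5  S6 
   S6   S5  S7 
   S7   S5  S8 
 * S8   S8  S8 
(> = start, * = accepting)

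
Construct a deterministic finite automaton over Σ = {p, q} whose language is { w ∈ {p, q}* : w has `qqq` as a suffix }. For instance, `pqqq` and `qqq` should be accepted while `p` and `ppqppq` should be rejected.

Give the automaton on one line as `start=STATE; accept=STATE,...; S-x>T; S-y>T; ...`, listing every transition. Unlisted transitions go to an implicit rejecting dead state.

Remember how much of `qqq` the current input suffix matches. State s0 means no match yet; s1 means the last symbol is `q`; s2 means the last 2 symbols are `qq`; s3 means the last 3 symbols are `qqq`. Only s3 accepts. On a mismatch, fall back to the longest proper suffix that is still a prefix of `qqq`.
A 4-state machine:
        p   q  
>  s0   s0  s1 
   s1   s0  s2 
   s2   s0  s3 
 * s3   s0  s3 
(> = start, * = accepting)

start=s0; accept=s3; s0-p>s0; s0-q>s1; s1-p>s0; s1-q>s2; s2-p>s0; s2-q>s3; s3-p>s0; s3-q>s3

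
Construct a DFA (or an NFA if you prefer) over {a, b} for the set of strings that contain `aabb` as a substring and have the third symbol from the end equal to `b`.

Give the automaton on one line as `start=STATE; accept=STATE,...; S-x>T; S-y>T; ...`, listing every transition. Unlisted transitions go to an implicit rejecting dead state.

Run two small machines in parallel and take their product. The first has 5 states tracking whether and how much of `aabb` has been seen; the second has 15 states tracking the last 3 symbols read. A product state is a pair (one from each), accepting exactly when both do.
          a    b  
>  s0     s1   s2 
   s1     s3   s4 
   s2     s5   s6 
   s3     s7   s8 
   s4     s9  s10 
   s5    s11  s12 
   s6    s13  s14 
   s7     s7   s8 
   s8     s9  s15 
   s9    s11  s12 
   s10   s13  s14 
   s11    s7   s8 
   s12    s9  s10 
   s13   s11  s12 
   s14   s13  s14 
   s15   s16  s17 
 * s16   s18  s19 
 * s17   s16  s17 
 * s18   s20  s21 
 * s19   s22  s15 
   s20   s20  s21 
   s21   s22  s15 
   s22   s18  s19 
(> = start, * = accepting)

start=s0; accept=s16,s17,s18,s19; s0-a>s1; s0-b>s2; s1-a>s3; s1-b>s4; s2-a>s5; s2-b>s6; s3-a>s7; s3-b>s8; s4-a>s9; s4-b>s10; s5-a>s11; s5-b>s12; s6-a>s13; s6-b>s14; s7-a>s7; s7-b>s8; s8-a>s9; s8-b>s15; s9-a>s11; s9-b>s12; s10-a>s13; s10-b>s14; s11-a>s7; s11-b>s8; s12-a>s9; s12-b>s10; s13-a>s11; s13-b>s12; s14-a>s13; s14-b>s14; s15-a>s16; s15-b>s17; s16-a>s18; s16-b>s19; s17-a>s16; s17-b>s17; s18-a>s20; s18-b>s21; s19-a>s22; s19-b>s15; s20-a>s20; s20-b>s21; s21-a>s22; s21-b>s15; s22-a>s18; s22-b>s19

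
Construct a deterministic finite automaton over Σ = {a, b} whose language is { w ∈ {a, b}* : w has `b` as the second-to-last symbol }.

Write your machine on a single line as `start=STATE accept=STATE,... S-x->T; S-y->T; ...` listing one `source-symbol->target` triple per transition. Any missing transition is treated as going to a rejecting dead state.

A DFA must remember the last 2 symbols (since which symbol is second-to-last isn't known until the input ends). Use one state per possible window of the last ≤2 symbols; accept from those whose window starts with `b`.
A 7-state machine:
        a   b  
>  s0   s1  s2 
   s1   s3  s4 
   s2   s5  s6 
   s3   s3  s4 
   s4   s5  s6 
 * s5   s3  s4 
 * s6   s5  s6 
(> = start, * = accepting)

start=s0; accept=s5,s6; s0-a->s1; s0-b->s2; s1-a->s3; s1-b->s4; s2-a->s5; s2-b->s6; s3-a->s3; s3-b->s4; s4-a->s5; s4-b->s6; s5-a->s3; s5-b->s4; s6-a->s5; s6-b->s6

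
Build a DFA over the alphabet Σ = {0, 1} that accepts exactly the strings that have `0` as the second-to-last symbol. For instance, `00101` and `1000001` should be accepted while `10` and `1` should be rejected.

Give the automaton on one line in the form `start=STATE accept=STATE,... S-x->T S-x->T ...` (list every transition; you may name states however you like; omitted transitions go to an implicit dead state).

start=q0 accept=q3,q4 q0-0->q1 q0-1->q2 q1-0->q3 q1-1->q4 q2-0->q5 q2-1->q6 q3-0->q3 q3-1->q4 q4-0->q5 q4-1->q6 q5-0->q3 q5-1->q4 q6-0->q5 q6-1->q6

A DFA must remember the last 2 symbols (since which symbol is second-to-last isn't known until the input ends). Use one state per possible window of the last ≤2 symbols; accept from those whose window starts with `0`.
A 7-state machine:
        0   1  
>  q0   q1  q2 
   q1   q3  q4 
   q2   q5  q6 
 * q3   q3  q4 
 * q4   q5  q6 
   q5   q3  q4 
   q6   q5  q6 
(> = start, * = accepting)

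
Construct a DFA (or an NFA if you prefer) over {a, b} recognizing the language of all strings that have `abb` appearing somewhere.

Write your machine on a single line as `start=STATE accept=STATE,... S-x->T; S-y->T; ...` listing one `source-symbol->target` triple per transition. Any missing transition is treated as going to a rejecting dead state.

States q0..q2 record the length of the longest prefix of `abb` that matches the current input suffix. Reaching q3 means `abb` has been seen, and we stay there forever. Accept from q3.
4 states suffice.
        a   b  
>  q0   q1  q0 
   q1   q1  q2 
   q2   q1  q3 
 * q3   q3  q3 
(> = start, * = accepting)

start=q0; accept=q3; q0-a->q1; q0-b->q0; q1-a->q1; q1-b->q2; q2-a->q1; q2-b->q3; q3-a->q3; q3-b->q3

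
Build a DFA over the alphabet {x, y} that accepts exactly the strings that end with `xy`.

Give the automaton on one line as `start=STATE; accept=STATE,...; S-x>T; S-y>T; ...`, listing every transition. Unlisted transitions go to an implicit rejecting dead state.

start=s0; accept=s2; s0-x>s1; s0-y>s0; s1-x>s1; s1-y>s2; s2-x>s1; s2-y>s0

Remember how much of `xy` the current input suffix matches. State s0 means no match yet; s1 means the last symbol is `x`; s2 means the last 2 symbols are `xy`. Only s2 accepts. On a mismatch, fall back to the longest proper suffix that is still a prefix of `xy`.
With 3 states:
        x   y  
>  s0   s1  s0 
   s1   s1  s2 
 * s2   s1  s0 
(> = start, * = accepting)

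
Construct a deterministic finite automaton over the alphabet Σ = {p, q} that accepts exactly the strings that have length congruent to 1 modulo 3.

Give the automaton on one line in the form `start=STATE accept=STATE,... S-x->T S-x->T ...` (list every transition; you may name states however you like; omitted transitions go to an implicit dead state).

start=s0 accept=s1 s0-p->s1 s0-q->s1 s1-p->s2 s1-q->s2 s2-p->s0 s2-q->s0

Count input length modulo 3: every symbol advances one step around the cycle s0 → s1 → s2 → s0. Accept at s1.
With 3 states:
        p   q  
>  s0   s1  s1 
 * s1   s2  s2 
   s2   s0  s0 
(> = start, * = accepting)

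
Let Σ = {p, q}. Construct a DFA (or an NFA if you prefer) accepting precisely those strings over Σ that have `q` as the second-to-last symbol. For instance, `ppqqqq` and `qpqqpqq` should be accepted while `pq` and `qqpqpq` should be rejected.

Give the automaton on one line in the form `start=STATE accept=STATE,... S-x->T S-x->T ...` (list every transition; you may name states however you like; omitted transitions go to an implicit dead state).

A DFA must remember the last 2 symbols (since which symbol is second-to-last isn't known until the input ends). Use one state per possible window of the last ≤2 symbols; accept from those whose window starts with `q`.
A 7-state machine:
        p   q  
>  s0   s1  s2 
   s1   s3  s4 
   s2   s5  s6 
   s3   s3  s4 
   s4   s5  s6 
 * s5   s3  s4 
 * s6   s5  s6 
(> = start, * = accepting)

start=s0 accept=s5,s6 s0-p->s1 s0-q->s2 s1-p->s3 s1-q->s4 s2-p->s5 s2-q->s6 s3-p->s3 s3-q->s4 s4-p->s5 s4-q->s6 s5-p->s3 s5-q->s4 s6-p->s5 s6-q->s6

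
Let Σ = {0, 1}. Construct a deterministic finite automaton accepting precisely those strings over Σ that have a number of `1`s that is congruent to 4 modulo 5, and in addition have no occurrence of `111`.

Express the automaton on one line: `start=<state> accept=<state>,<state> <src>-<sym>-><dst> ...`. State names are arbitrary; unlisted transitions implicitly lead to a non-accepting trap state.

start=q0 accept=q10,q11,q12 q0-0->q0 q0-1->q1 q1-0->q2 q1-1->q3 q2-0->q2 q2-1->q4 q3-0->q5 q3-1->q6 q4-0->q5 q4-1->q7 q5-0->q5 q5-1->q8 q6-0->q6 q6-1->q6 q7-0->q9 q7-1->q6 q8-0->q9 q8-1->q10 q9-0->q9 q9-1->q11 q10-0->q12 q10-1->q6 q11-0->q12 q11-1->q13 q12-0->q12 q12-1->q14 q13-0->q0 q13-1->q6 q14-0->q0 q14-1->q15 q15-0->q2 q15-1->q6

Run two small machines in parallel and take their product. The first has 5 states tracking the count of `1`s modulo 5; the second has 4 states tracking partial matches of the forbidden pattern `111`. A product state is a pair (one from each), accepting exactly when both do. After merging equivalent states the machine shrinks.
16 states suffice.
          0    1  
>  q0     q0   q1 
   q1     q2   q3 
   q2     q2   q4 
   q3     q5   q6 
   q4     q5   q7 
   q5     q5   q8 
   q6     q6   q6 
   q7     q9   q6 
   q8     q9  q10 
   q9     q9  q11 
 * q10   q12   q6 
 * q11   q12  q13 
 * q12   q12  q14 
   q13    q0   q6 
   q14    q0  q15 
   q15    q2   q6 
(> = start, * = accepting)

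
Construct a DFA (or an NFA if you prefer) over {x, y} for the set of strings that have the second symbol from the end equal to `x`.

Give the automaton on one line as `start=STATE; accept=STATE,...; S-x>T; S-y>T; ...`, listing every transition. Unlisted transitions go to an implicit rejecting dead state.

start=s0; accept=s3,s4; s0-x>s1; s0-y>s2; s1-x>s3; s1-y>s4; s2-x>s5; s2-y>s6; s3-x>s3; s3-y>s4; s4-x>s5; s4-y>s6; s5-x>s3; s5-y>s4; s6-x>s5; s6-y>s6

Because acceptance depends on a position counted from the end, the machine has to buffer the most recent 2 symbols. Make each state the string of the last up-to-2 symbols read; on input `x` shift the window left and append `x`. Accept when the buffered window has length 2 and begins with `x`.
7 states suffice.
        x   y  
>  s0   s1  s2 
   s1   s3  s4 
   s2   s5  s6 
 * s3   s3  s4 
 * s4   s5  s6 
   s5   s3  s4 
   s6   s5  s6 
(> = start, * = accepting)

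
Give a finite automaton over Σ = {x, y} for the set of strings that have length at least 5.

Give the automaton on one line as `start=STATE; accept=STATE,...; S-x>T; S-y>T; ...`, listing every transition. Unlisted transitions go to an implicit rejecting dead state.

start=q0; accept=q5,q6; q0-x>q1; q0-y>q1; q1-x>q2; q1-y>q2; q2-x>q3; q2-y>q3; q3-x>q4; q3-y>q4; q4-x>q5; q4-y>q5; q5-x>q6; q5-y>q6; q6-x>q6; q6-y>q6

We only need to distinguish lengths 0, 1, …, 5, and '>5'. Chain q0 → q1 → q2 → q3 → q4 → q5 → q6 on every symbol, with q6 looping. Accepting states: {q5, q6}.
        x   y  
>  q0   q1  q1 
   q1   q2  q2 
   q2   q3  q3 
   q3   q4  q4 
   q4   q5  q5 
 * q5   q6  q6 
 * q6   q6  q6 
(> = start, * = accepting)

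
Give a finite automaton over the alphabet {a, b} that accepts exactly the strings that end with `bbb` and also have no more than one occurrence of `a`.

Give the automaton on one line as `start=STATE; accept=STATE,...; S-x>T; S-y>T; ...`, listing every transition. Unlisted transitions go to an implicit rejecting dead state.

start=q0; accept=q7,q8; q0-a>q1; q0-b>q2; q1-a>q3; q1-b>q4; q2-a>q1; q2-b>q5; q3-a>q3; q3-b>q3; q4-a>q3; q4-b>q6; q5-a>q1; q5-b>q7; q6-a>q3; q6-b>q8; q7-a>q1; q7-b>q7; q8-a>q3; q8-b>q8

Build one automaton per condition and run them in lockstep. The first has 4 states tracking how much of the suffix `bbb` has currently been matched; the second has 3 states tracking the count of `a`s, saturating at 2. A product state is a pair (one from each), accepting exactly when both do. Equivalent product states are then merged.
With 9 states:
        a   b  
>  q0   q1  q2 
   q1   q3  q4 
   q2   q1  q5 
   q3   q3  q3 
   q4   q3  q6 
   q5   q1  q7 
   q6   q3  q8 
 * q7   q1  q7 
 * q8   q3  q8 
(> = start, * = accepting)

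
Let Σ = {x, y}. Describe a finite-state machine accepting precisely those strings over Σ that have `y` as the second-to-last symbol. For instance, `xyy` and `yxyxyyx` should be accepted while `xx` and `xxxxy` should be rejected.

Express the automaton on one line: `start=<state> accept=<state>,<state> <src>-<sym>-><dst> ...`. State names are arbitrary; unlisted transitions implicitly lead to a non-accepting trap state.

A DFA must remember the last 2 symbols (since which symbol is second-to-last isn't known until the input ends). Use one state per possible window of the last ≤2 symbols; accept from those whose window starts with `y`.
        x   y  
>  q0   q1  q2 
   q1   q3  q4 
   q2   q5  q6 
   q3   q3  q4 
   q4   q5  q6 
 * q5   q3  q4 
 * q6   q5  q6 
(> = start, * = accepting)

start=q0 accept=q5,q6 q0-x->q1 q0-y->q2 q1-x->q3 q1-y->q4 q2-x->q5 q2-y->q6 q3-x->q3 q3-y->q4 q4-x->q5 q4-y->q6 q5-x->q3 q5-y->q4 q6-x->q5 q6-y->q6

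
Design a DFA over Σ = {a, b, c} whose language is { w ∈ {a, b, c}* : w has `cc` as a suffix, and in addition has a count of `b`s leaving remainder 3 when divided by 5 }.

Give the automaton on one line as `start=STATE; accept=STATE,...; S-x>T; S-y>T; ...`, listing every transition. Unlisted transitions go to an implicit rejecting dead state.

Build one automaton per condition and run them in lockstep. One (3 states) tracks how much of the suffix `cc` has currently been matched; the other (5 states) tracks the count of `b`s modulo 5. Each combined state is a pair, one component from each; accept when both components accept. Equivalent product states are then merged.
With 7 states:
        a   b   c  
>  q0   q0  q1  q0 
   q1   q1  q2  q1 
   q2   q2  q3  q2 
   q3   q3  q4  q5 
   q4   q4  q0  q4 
   q5   q3  q4  q6 
 * q6   q3  q4  q6 
(> = start, * = accepting)

start=q0; accept=q6; q0-a>q0; q0-b>q1; q0-c>q0; q1-a>q1; q1-b>q2; q1-c>q1; q2-a>q2; q2-b>q3; q2-c>q2; q3-a>q3; q3-b>q4; q3-c>q5; q4-a>q4; q4-b>q0; q4-c>q4; q5-a>q3; q5-b>q4; q5-c>q6; q6-a>q3; q6-b>q4; q6-c>q6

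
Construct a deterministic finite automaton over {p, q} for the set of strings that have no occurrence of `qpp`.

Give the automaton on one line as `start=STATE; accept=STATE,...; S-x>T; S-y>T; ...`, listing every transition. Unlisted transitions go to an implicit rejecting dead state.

start=A; accept=A,B,C; A-p>A; A-q>B; B-p>C; B-q>B; C-p>D; C-q>B; D-p>D; D-q>D

This is the complement of 'contains `qpp`'. Use the same substring-matching states — A through D holding how much of `qpp` has just been matched — but flip the accepting set: everything except the trap D accepts.
With 4 states:
       p  q 
>* A   A  B 
 * B   C  B 
 * C   D  B 
   D   D  D 
(> = start, * = accepting)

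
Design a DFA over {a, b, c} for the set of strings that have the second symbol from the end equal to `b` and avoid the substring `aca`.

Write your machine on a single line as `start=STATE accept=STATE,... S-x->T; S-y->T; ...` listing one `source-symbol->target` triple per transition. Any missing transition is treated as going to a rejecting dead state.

start=s0; accept=s4,s5,s6; s0-a->s1; s0-b->s2; s0-c->s0; s1-a->s1; s1-b->s2; s1-c->s3; s2-a->s4; s2-b->s5; s2-c->s6; s3-a->s7; s3-b->s2; s3-c->s0; s4-a->s1; s4-b->s2; s4-c->s3; s5-a->s4; s5-b->s5; s5-c->s6; s6-a->s1; s6-b->s2; s6-c->s0; s7-a->s7; s7-b->s7; s7-c->s7

Handle the two conditions separately and then intersect. The first has 13 states tracking the last 2 symbols read; the second has 4 states tracking partial matches of the forbidden pattern `aca`. A product state is a pair (one from each), accepting exactly when both do. After merging equivalent states the machine shrinks.
        a   b   c  
>  s0   s1  s2  s0 
   s1   s1  s2  s3 
   s2   s4  s5  s6 
   s3   s7  s2  s0 
 * s4   s1  s2  s3 
 * s5   s4  s5  s6 
 * s6   s1  s2  s0 
   s7   s7  s7  s7 
(> = start, * = accepting)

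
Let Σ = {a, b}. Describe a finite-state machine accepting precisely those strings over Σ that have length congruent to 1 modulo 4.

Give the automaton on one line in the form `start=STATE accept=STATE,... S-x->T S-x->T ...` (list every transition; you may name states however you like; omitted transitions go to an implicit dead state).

Only the length mod 4 matters, so use a 4-cycle: from any state, every input symbol moves to the next state, wrapping S3 back to S0. Mark S1 accepting.
With 4 states:
        a   b  
>  S0   S1  S1 
 * S1   S2  S2 
   S2   S3  S3 
   S3   S0  S0 
(> = start, * = accepting)

start=S0 accept=S1 S0-a->S1 S0-b->S1 S1-a->S2 S1-b->S2 S2-a->S3 S2-b->S3 S3-a->S0 S3-b->S0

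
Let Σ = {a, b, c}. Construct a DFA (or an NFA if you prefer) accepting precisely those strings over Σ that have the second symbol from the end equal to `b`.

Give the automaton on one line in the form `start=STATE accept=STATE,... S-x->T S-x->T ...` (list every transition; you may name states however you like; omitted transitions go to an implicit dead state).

Because acceptance depends on a position counted from the end, the machine has to buffer the most recent 2 symbols. Make each state the string of the last up-to-2 symbols read; on input `x` shift the window left and append `x`. Accept when the buffered window has length 2 and begins with `b`.
With 13 states:
          a    b    c  
>  S0     S1   S2   S3 
   S1     S4   S5   S6 
   S2     S7   S8   S9 
   S3    S10  S11  S12 
   S4     S4   S5   S6 
   S5     S7   S8   S9 
   S6    S10  S11  S12 
 * S7     S4   S5   S6 
 * S8     S7   S8   S9 
 * S9    S10  S11  S12 
   S10    S4   S5   S6 
   S11    S7   S8   S9 
   S12   S10  S11  S12 
(> = start, * = accepting)

start=S0 accept=S7,S8,S9 S0-a->S1 S0-b->S2 S0-c->S3 S1-a->S4 S1-b->S5 S1-c->S6 S2-a->S7 S2-b->S8 S2-c->S9 S3-a->S10 S3-b->S11 S3-c->S12 S4-a->S4 S4-b->S5 S4-c->S6 S5-a->S7 S5-b->S8 S5-c->S9 S6-a->S10 S6-b->S11 S6-c->S12 S7-a->S4 S7-b->S5 S7-c->S6 S8-a->S7 S8-b->S8 S8-c->S9 S9-a->S10 S9-b->S11 S9-c->S12 S10-a->S4 S10-b->S5 S10-c->S6 S11-a->S7 S11-b->S8 S11-c->S9 S12-a->S10 S12-b->S11 S12-c->S12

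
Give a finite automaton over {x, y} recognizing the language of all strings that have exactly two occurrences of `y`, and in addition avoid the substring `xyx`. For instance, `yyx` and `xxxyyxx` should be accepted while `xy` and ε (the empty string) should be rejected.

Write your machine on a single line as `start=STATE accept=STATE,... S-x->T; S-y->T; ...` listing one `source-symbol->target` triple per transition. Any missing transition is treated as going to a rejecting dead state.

Handle the two conditions separately and then intersect. The first has 4 states tracking the count of `y`s, saturating at 3; the second has 4 states tracking partial matches of the forbidden pattern `xyx`. A product state is a pair (one from each), accepting exactly when both do.
With 14 states:
          x    y  
>  q0     q1   q2 
   q1     q1   q3 
   q2     q4   q5 
   q3     q6   q5 
   q4     q4   q7 
 * q5     q8   q9 
   q6     q6  q10 
 * q7    q10   q9 
 * q8     q8  q11 
   q9    q12   q9 
   q10   q10  q13 
   q11   q13   q9 
   q12   q12  q11 
   q13   q13  q13 
(> = start, * = accepting)

start=q0; accept=q5,q7,q8; q0-x->q1; q0-y->q2; q1-x->q1; q1-y->q3; q2-x->q4; q2-y->q5; q3-x->q6; q3-y->q5; q4-x->q4; q4-y->q7; q5-x->q8; q5-y->q9; q6-x->q6; q6-y->q10; q7-x->q10; q7-y->q9; q8-x->q8; q8-y->q11; q9-x->q12; q9-y->q9; q10-x->q10; q10-y->q13; q11-x->q13; q11-y->q9; q12-x->q12; q12-y->q11; q13-x->q13; q13-y->q13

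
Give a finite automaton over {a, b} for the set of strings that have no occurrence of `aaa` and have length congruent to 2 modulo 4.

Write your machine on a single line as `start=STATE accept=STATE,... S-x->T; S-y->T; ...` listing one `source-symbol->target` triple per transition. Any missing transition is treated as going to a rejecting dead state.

start=s0; accept=s3,s4,s5; s0-a->s1; s0-b->s2; s1-a->s3; s1-b->s4; s2-a->s5; s2-b->s4; s3-a->s6; s3-b->s7; s4-a->s8; s4-b->s7; s5-a->s9; s5-b->s7; s6-a->s6; s6-b->s6; s7-a->s10; s7-b->s0; s8-a->s11; s8-b->s0; s9-a->s6; s9-b->s0; s10-a->s12; s10-b->s2; s11-a->s6; s11-b->s2; s12-a->s6; s12-b->s4

Handle the two conditions separately and then intersect. One (4 states) tracks partial matches of the forbidden pattern `aaa`; the other (4 states) tracks the input length modulo 4. Each combined state is a pair, one component from each; accept when both components accept. Equivalent product states are then merged.
A 13-state machine:
          a    b  
>  s0     s1   s2 
   s1     s3   s4 
   s2     s5   s4 
 * s3     s6   s7 
 * s4     s8   s7 
 * s5     s9   s7 
   s6     s6   s6 
   s7    s10   s0 
   s8    s11   s0 
   s9     s6   s0 
   s10   s12   s2 
   s11    s6   s2 
   s12    s6   s4 
(> = start, * = accepting)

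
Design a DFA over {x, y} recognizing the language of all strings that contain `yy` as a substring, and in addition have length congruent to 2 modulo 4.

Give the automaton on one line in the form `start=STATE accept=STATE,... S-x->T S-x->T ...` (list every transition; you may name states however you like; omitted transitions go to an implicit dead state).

start=S0 accept=S5 S0-x->S1 S0-y->S2 S1-x->S3 S1-y->S4 S2-x->S3 S2-y->S5 S3-x->S6 S3-y->S7 S4-x->S6 S4-y->S8 S5-x->S8 S5-y->S8 S6-x->S0 S6-y->S9 S7-x->S0 S7-y->S10 S8-x->S10 S8-y->S10 S9-x->S1 S9-y->S11 S10-x->S11 S10-y->S11 S11-x->S5 S11-y->S5

Build one automaton per condition and run them in lockstep. The first has 3 states tracking whether and how much of `yy` has been seen; the second has 4 states tracking the input length modulo 4. A product state is a pair (one from each), accepting exactly when both do.
          x    y  
>  S0     S1   S2 
   S1     S3   S4 
   S2     S3   S5 
   S3     S6   S7 
   S4     S6   S8 
 * S5     S8   S8 
   S6     S0   S9 
   S7     S0  S10 
   S8    S10  S10 
   S9     S1  S11 
   S10   S11  S11 
   S11    S5   S5 
(> = start, * = accepting)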